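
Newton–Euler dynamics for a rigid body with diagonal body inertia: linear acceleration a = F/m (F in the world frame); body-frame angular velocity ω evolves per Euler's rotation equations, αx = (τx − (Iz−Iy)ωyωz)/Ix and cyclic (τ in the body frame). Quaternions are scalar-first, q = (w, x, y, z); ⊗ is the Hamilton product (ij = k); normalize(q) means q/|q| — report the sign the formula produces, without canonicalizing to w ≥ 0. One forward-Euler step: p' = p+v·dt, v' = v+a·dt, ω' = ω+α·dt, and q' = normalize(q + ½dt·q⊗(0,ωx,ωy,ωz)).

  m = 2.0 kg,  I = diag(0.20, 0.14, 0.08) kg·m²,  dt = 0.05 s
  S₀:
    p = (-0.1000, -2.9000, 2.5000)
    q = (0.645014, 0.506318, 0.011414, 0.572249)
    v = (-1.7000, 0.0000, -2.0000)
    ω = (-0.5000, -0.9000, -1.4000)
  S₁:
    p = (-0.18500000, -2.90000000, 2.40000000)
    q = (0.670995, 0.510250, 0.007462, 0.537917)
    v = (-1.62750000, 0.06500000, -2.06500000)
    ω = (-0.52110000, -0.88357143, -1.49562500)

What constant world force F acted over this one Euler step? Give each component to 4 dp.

Δv = v₁−v₀ = (0.07250000, 0.06500000, -0.06500000)
applied force F = (2.9000, 2.6000, -2.6000)

F = (2.9000, 2.6000, -2.6000)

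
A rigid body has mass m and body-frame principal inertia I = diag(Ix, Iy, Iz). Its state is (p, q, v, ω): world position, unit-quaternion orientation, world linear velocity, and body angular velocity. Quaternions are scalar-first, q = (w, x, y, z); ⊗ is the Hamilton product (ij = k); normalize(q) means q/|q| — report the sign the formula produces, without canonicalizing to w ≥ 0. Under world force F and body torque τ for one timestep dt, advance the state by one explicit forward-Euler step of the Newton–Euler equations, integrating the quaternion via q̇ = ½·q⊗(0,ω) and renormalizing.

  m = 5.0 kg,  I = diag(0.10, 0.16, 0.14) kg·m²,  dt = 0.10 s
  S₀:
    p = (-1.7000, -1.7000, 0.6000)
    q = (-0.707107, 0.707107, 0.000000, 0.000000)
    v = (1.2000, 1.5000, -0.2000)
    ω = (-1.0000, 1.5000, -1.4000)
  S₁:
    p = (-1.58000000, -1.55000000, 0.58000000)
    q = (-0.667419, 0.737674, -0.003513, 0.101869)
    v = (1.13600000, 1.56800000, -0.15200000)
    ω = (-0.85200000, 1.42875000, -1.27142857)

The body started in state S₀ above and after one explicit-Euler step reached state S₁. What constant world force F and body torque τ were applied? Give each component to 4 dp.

rate change Δω = (0.14800000, -0.07125000, 0.12857143)
τ = I·(Δω/dt) + ω₀×(Iω₀) = (0.1900, -0.1700, 0.0900)
velocity change Δv = (-0.06400000, 0.06800000, 0.04800000)
applied force F = (-3.2000, 3.4000, 2.4000)

F = (-3.2000, 3.4000, 2.4000)
τ = (0.1900, -0.1700, 0.0900)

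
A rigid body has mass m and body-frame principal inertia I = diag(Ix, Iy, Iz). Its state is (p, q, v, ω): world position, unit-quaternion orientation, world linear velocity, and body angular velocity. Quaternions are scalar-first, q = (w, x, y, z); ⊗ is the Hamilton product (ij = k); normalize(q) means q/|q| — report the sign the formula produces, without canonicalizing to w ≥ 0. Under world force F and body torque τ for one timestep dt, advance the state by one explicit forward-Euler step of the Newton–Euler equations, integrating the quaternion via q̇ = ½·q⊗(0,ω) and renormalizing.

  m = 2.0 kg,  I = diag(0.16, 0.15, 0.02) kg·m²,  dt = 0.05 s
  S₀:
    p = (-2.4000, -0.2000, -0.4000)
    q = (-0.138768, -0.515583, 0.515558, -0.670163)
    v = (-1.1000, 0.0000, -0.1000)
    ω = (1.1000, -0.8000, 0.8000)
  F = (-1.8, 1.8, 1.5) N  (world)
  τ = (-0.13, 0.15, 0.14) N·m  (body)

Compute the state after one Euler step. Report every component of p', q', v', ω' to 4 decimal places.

p + v·dt = (-2.4550, -0.2000, -0.4050)
v' = v + a·dt = (-1.1450, 0.0450, -0.0625)
ω×(Iω) gyroscopic = (0.0832, 0.1232, 0.0088)
α = I⁻¹(τ − ω×Iω) = (-1.3325, 0.1787, 6.5600)
ω' = ω + α·dt = (1.0334, -0.7911, 1.1280)
q⊗(0,ω) = (1.5157181, -0.2763288, -0.2136985, -0.2656618)
updated quaternion q' = (-0.1008, -0.5221, 0.5098, -0.6763)

p' = (-2.4550, -0.2000, -0.4050)
q' = (-0.1008, -0.5221, 0.5098, -0.6763)
v' = (-1.1450, 0.0450, -0.0625)
ω' = (1.0334, -0.7911, 1.1280)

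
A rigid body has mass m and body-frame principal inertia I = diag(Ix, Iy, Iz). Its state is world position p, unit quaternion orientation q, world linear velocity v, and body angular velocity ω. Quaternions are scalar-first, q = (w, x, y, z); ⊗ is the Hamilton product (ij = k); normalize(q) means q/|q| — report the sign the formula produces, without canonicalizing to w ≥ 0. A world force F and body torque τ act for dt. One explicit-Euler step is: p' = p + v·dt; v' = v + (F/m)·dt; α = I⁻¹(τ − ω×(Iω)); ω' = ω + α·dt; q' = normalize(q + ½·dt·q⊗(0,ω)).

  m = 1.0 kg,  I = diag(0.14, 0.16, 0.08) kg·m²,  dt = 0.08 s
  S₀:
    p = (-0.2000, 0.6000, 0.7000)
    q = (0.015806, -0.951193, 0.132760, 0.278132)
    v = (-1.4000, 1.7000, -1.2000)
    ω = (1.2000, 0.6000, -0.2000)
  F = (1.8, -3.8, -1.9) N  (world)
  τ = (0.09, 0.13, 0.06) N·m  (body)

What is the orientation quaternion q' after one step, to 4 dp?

q' = (0.0604, -0.9568, 0.1387, 0.2484)

2q̇ = q⊗(0,ω) = (1.1174020, -0.1744640, 0.1530034, -0.7331890)
q' = normalize(q + ½dt·q⊗(0,ω)) = (0.0604, -0.9568, 0.1387, 0.2484)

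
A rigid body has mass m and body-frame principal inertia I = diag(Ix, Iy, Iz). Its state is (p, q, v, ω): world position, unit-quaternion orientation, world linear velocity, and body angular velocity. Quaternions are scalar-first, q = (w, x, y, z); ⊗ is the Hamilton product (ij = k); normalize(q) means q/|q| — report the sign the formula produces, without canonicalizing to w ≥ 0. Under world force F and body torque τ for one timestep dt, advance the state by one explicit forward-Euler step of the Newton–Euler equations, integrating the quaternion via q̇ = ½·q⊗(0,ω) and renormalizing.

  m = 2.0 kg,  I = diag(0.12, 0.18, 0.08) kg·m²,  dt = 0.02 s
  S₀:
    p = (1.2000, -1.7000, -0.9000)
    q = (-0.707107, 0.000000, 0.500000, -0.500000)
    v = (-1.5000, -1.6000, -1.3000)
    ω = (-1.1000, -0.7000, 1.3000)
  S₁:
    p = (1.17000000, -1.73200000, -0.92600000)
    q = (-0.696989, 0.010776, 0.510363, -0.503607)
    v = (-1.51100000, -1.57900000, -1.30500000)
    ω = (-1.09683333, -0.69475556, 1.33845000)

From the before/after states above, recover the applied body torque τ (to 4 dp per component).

τ = (0.1100, -0.0100, 0.2000)

ω₁ − ω₀ = (0.00316667, 0.00524444, 0.03845000)
precession coupling = (0.0910, -0.0572, 0.0462)
applied torque τ = (0.1100, -0.0100, 0.2000)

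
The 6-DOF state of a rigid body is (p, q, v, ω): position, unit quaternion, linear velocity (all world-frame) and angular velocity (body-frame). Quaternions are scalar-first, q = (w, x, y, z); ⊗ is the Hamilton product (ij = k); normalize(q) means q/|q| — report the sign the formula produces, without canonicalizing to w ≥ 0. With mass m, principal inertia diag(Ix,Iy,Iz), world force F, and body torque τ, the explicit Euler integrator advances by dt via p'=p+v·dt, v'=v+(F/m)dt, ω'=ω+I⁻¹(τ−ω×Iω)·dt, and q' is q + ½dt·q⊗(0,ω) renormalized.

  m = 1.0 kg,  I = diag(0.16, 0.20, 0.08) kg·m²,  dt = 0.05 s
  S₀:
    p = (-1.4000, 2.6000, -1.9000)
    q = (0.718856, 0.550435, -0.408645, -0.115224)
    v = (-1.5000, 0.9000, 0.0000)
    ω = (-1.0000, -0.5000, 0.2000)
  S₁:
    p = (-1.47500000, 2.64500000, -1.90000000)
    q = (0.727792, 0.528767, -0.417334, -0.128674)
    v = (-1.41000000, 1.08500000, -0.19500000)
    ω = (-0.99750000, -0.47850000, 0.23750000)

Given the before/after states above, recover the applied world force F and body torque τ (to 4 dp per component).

F = (1.8000, 3.7000, -3.9000)
τ = (0.0200, 0.0700, 0.0800)

v₁ − v₀ = (0.09000000, 0.18500000, -0.19500000)
F = m·Δv/dt = (1.8000, 3.7000, -3.9000)
Δω = ω₁−ω₀ = (0.00250000, 0.02150000, 0.03750000)
ω₀×(Iω₀) = (0.0120, -0.0160, 0.0200)
τ = I·(Δω/dt) + ω₀×(Iω₀) = (0.0200, 0.0700, 0.0800)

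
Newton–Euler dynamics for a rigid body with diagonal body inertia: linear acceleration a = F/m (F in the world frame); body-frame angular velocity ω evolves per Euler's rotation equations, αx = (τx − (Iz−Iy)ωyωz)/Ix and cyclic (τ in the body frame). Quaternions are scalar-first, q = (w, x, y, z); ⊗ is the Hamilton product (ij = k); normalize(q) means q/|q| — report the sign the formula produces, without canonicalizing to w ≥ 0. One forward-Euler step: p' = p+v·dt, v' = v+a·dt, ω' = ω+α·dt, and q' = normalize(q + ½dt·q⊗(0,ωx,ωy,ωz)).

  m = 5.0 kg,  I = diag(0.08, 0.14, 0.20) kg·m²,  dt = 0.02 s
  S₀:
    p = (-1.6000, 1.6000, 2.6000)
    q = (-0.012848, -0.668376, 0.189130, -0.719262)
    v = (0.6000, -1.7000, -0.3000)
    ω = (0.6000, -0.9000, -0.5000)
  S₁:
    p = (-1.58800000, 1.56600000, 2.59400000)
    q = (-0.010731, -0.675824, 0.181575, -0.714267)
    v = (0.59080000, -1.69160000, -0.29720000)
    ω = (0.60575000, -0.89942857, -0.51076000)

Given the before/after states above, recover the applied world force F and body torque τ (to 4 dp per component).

Δω = ω₁−ω₀ = (0.00575000, 0.00057143, -0.01076000)
ω₀×(Iω₀) = (0.0270, 0.0360, -0.0324)
applied torque τ = (0.0500, 0.0400, -0.1400)
Δv = v₁−v₀ = (-0.00920000, 0.00840000, 0.00280000)
applied force F = (-2.3000, 2.1000, 0.7000)

F = (-2.3000, 2.1000, 0.7000)
τ = (0.0500, 0.0400, -0.1400)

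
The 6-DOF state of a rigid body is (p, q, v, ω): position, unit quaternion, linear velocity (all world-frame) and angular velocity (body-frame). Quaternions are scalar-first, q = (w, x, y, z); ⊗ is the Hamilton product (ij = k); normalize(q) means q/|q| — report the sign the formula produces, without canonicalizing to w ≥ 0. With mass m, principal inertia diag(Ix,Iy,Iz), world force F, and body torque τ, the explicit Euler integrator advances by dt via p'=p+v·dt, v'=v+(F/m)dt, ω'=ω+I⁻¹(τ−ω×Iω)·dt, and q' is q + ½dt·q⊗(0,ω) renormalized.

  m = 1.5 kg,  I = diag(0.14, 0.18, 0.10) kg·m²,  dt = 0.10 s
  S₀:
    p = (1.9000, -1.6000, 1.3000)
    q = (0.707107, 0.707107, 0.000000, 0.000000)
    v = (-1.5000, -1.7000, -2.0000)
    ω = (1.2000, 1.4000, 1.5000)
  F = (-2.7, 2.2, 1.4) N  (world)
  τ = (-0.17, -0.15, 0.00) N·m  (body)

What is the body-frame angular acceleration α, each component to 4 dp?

precession coupling ω×(Iω) = (-0.1680, 0.0720, 0.0672)
(τ − ω×Iω)/I = (-0.0143, -1.2333, -0.6720)

α = (-0.0143, -1.2333, -0.6720)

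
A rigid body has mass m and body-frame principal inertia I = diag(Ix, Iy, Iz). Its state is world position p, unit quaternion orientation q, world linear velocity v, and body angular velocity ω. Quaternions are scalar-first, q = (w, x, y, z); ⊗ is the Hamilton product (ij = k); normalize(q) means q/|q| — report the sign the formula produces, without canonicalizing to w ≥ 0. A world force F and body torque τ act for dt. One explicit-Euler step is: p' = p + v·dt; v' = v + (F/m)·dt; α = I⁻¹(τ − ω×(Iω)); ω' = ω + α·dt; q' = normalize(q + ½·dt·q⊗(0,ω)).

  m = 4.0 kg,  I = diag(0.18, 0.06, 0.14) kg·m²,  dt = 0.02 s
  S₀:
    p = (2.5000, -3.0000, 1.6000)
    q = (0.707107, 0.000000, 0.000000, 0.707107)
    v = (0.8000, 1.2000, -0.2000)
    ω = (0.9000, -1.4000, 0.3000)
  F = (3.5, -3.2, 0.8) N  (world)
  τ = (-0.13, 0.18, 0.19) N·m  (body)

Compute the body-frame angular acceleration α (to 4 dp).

α = (-0.5356, 2.8200, 0.2771)

ω×(Iω) gyroscopic = (-0.0336, 0.0108, 0.1512)
(τ − ω×Iω)/I = (-0.5356, 2.8200, 0.2771)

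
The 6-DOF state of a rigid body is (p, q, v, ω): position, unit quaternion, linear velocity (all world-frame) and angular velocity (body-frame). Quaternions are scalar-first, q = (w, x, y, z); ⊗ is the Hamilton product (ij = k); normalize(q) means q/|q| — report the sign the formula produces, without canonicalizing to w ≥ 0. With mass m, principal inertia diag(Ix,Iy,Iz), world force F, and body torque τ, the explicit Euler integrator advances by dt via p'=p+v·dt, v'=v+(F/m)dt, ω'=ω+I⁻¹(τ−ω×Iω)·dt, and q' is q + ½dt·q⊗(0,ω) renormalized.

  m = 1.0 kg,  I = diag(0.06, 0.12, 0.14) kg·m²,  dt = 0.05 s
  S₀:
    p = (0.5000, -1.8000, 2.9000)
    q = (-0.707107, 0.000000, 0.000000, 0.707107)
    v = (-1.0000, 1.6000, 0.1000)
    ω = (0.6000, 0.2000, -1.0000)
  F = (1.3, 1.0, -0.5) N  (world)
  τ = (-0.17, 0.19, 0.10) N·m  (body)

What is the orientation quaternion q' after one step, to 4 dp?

Hamilton product q⊗(0,ω) = (0.7071070, -0.5656856, 0.2828428, 0.7071070)
updated quaternion q' = (-0.6891, -0.0141, 0.0071, 0.7245)

q' = (-0.6891, -0.0141, 0.0071, 0.7245)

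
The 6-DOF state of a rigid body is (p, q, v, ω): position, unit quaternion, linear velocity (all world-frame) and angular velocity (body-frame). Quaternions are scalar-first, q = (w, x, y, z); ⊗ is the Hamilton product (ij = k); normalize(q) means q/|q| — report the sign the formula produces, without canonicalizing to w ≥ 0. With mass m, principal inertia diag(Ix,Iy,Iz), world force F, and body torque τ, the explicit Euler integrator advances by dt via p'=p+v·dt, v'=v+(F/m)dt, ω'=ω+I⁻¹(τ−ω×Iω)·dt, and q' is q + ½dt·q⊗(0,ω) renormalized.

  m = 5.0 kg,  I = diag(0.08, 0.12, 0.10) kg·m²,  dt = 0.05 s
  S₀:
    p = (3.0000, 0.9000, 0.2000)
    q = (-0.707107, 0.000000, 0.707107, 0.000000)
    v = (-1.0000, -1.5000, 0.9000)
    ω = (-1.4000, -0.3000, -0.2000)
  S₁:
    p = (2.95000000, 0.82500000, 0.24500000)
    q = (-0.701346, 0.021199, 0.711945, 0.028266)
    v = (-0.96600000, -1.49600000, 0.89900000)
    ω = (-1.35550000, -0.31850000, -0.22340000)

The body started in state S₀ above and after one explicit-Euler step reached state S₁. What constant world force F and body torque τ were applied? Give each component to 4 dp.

velocity change Δv = (0.03400000, 0.00400000, -0.00100000)
F = m·Δv/dt = (3.4000, 0.4000, -0.1000)
ω₁ − ω₀ = (0.04450000, -0.01850000, -0.02340000)
gyro term ω₀×Iω₀ = (-0.0012, -0.0056, 0.0168)
τ = I·(Δω/dt) + ω₀×(Iω₀) = (0.0700, -0.0500, -0.0300)

F = (3.4000, 0.4000, -0.1000)
τ = (0.0700, -0.0500, -0.0300)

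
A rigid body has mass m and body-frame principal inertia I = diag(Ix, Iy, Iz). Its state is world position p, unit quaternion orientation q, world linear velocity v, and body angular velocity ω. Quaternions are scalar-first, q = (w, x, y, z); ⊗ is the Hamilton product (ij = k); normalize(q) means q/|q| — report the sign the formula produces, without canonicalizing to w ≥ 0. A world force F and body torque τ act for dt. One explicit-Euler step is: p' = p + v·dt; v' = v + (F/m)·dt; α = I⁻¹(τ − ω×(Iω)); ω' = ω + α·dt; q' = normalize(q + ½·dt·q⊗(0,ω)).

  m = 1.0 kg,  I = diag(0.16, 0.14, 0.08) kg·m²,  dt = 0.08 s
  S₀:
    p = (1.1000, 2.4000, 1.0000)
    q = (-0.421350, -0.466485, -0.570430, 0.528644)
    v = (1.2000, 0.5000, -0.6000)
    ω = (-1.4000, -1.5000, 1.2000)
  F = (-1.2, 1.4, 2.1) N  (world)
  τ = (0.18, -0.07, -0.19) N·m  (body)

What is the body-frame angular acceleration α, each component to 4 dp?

α = (0.4500, 0.4600, -1.8500)

precession coupling ω×(Iω) = (0.1080, -0.1344, -0.0420)
angular accel α = (0.4500, 0.4600, -1.8500)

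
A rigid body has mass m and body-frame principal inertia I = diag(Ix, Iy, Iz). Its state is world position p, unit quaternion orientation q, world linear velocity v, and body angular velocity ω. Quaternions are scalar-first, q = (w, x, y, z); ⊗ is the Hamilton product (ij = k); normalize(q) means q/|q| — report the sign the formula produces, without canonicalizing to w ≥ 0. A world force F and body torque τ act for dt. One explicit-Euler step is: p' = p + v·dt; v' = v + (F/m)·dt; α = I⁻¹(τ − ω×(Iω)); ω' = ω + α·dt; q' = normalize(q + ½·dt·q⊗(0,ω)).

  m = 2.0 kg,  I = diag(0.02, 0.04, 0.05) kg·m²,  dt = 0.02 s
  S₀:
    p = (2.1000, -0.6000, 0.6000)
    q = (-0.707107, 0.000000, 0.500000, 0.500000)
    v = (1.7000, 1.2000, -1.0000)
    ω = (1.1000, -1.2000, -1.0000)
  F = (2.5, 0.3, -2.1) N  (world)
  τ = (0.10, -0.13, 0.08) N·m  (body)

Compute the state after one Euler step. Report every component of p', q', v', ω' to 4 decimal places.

p' = (2.1340, -0.5760, 0.5800)
q' = (-0.6960, -0.0068, 0.5139, 0.5015)
v' = (1.7250, 1.2030, -1.0210)
ω' = (1.1880, -1.2815, -0.9574)

new position p' = (2.1340, -0.5760, 0.5800)
v + (F/m)dt = (1.7250, 1.2030, -1.0210)
ω×(Iω) gyroscopic = (0.0120, 0.0330, -0.0264)
α = I⁻¹(τ − ω×Iω) = (4.4000, -4.0750, 2.1280)
new body rate ω' = (1.1880, -1.2815, -0.9574)
q⊗(0,ω) = (1.1000000, -0.6778177, 1.3985284, 0.1571070)
updated quaternion q' = (-0.6960, -0.0068, 0.5139, 0.5015)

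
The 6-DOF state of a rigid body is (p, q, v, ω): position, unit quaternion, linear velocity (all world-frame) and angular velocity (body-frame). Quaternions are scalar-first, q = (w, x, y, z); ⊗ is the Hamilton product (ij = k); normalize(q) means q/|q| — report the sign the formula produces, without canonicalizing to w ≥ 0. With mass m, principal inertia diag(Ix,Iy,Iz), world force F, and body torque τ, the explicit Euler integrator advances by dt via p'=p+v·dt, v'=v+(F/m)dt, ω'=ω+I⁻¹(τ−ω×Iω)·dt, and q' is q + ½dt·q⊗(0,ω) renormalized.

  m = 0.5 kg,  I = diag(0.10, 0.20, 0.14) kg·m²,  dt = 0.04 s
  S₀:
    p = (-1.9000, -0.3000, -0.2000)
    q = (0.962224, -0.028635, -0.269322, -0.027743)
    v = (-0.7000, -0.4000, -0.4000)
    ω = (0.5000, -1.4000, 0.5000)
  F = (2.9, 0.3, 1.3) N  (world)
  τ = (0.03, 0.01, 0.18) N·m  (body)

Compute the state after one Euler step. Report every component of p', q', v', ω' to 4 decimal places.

(τ − ω×Iω)/I = (-0.1200, 0.1000, 1.7857)
new body rate ω' = (0.4952, -1.3960, 0.5714)
2q̇ = q⊗(0,ω) = (-0.3488618, 0.3076108, -1.3466676, 0.6558620)
q' = normalize(q + ½dt·q⊗(0,ω)) = (0.9548, -0.0225, -0.2961, -0.0146)
linear accel F/m = (5.8000, 0.6000, 2.6000)
p + v·dt = (-1.9280, -0.3160, -0.2160)
v' = v + a·dt = (-0.4680, -0.3760, -0.2960)

p' = (-1.9280, -0.3160, -0.2160)
q' = (0.9548, -0.0225, -0.2961, -0.0146)
v' = (-0.4680, -0.3760, -0.2960)
ω' = (0.4952, -1.3960, 0.5714)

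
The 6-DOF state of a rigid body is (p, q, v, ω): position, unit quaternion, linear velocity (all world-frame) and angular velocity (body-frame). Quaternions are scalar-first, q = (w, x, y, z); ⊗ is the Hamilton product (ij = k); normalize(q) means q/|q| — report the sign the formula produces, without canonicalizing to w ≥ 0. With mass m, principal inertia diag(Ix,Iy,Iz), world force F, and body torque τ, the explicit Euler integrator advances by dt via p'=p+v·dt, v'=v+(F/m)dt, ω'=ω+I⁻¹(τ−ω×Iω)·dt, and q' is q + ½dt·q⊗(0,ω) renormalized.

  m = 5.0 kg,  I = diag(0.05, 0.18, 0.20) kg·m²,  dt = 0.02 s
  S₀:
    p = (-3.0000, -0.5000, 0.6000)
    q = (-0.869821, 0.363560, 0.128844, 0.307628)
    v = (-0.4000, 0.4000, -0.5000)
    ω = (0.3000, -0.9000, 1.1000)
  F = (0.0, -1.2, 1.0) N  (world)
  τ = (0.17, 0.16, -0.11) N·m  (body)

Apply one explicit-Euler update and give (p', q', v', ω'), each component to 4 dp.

p' = p + v·dt = (-3.0080, -0.4920, 0.5900)
v + (F/m)dt = (-0.4000, 0.3952, -0.4960)
ω×(Iω) gyroscopic = (-0.0198, -0.0495, -0.0351)
angular accel α = (3.7960, 1.1639, -0.3745)
ω' = ω + α·dt = (0.3759, -0.8767, 1.0925)
Hamilton product q⊗(0,ω) = (-0.3314992, 0.1576473, 0.4752113, -1.3226603)
q + ½dt·q⊗(0,ω), renormalized = (-0.8730, 0.3651, 0.1336, 0.2944)

p' = (-3.0080, -0.4920, 0.5900)
q' = (-0.8730, 0.3651, 0.1336, 0.2944)
v' = (-0.4000, 0.3952, -0.4960)
ω' = (0.3759, -0.8767, 1.0925)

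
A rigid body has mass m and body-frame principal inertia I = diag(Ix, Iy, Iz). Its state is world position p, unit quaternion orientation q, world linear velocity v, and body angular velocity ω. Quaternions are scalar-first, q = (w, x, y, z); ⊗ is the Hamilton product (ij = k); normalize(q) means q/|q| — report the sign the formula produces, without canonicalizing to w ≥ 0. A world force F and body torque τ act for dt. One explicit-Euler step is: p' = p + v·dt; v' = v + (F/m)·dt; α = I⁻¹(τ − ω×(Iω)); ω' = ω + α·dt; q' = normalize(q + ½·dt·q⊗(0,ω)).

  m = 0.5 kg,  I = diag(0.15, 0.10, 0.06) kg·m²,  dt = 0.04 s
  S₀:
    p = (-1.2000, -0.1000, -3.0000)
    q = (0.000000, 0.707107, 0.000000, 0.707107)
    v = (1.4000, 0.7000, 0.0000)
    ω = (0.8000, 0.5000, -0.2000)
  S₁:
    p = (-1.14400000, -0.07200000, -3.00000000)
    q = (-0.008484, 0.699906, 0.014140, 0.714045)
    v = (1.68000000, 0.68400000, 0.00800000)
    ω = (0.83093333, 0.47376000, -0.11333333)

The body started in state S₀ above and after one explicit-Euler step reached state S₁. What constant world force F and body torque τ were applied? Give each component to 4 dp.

v₁ − v₀ = (0.28000000, -0.01600000, 0.00800000)
F = m·Δv/dt = (3.5000, -0.2000, 0.1000)
rate change Δω = (0.03093333, -0.02624000, 0.08666667)
precession coupling = (0.0040, -0.0144, -0.0200)
I·α + gyro = (0.1200, -0.0800, 0.1100)

F = (3.5000, -0.2000, 0.1000)
τ = (0.1200, -0.0800, 0.1100)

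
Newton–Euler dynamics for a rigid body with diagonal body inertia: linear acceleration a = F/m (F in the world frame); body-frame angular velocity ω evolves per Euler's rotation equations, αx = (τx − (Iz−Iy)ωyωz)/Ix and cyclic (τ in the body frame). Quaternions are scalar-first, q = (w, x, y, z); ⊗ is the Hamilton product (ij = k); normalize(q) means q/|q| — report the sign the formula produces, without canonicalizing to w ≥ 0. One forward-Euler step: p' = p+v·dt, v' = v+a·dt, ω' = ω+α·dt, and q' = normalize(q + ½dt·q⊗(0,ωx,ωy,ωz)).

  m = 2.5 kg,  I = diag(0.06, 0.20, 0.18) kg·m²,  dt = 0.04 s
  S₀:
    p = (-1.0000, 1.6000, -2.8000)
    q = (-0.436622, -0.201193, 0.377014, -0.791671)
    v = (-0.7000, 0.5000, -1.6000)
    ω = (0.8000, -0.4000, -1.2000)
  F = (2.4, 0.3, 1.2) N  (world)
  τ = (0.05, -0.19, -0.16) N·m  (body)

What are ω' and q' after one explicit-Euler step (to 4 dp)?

α = I⁻¹(τ − ω×Iω) = (0.9933, -1.5260, -0.6400)
new body rate ω' = (0.8397, -0.4610, -1.2256)
2q̇ = q⊗(0,ω) = (-0.6382452, -1.1183828, -0.7001196, 0.3028124)
q + ½dt·q⊗(0,ω), renormalized = (-0.4492, -0.2235, 0.3628, -0.7853)

ω' = (0.8397, -0.4610, -1.2256)
q' = (-0.4492, -0.2235, 0.3628, -0.7853)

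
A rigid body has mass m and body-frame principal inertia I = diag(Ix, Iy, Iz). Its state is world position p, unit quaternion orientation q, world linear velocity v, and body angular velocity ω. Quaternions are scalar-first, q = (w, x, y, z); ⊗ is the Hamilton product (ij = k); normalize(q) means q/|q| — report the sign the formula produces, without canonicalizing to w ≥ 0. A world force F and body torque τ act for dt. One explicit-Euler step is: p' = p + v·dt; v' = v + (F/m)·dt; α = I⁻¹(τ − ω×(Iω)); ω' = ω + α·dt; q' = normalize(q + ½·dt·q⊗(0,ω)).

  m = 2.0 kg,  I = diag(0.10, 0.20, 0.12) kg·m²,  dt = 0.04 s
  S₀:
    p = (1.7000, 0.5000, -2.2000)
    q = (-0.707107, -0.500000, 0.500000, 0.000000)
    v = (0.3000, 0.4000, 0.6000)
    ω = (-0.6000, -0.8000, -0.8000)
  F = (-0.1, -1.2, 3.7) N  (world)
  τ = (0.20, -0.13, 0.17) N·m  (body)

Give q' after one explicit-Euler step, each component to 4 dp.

q⊗(0,ω) = (0.1000000, 0.0242642, 0.1656856, 1.2656856)
q' = normalize(q + ½dt·q⊗(0,ω)) = (-0.7049, -0.4994, 0.5031, 0.0253)

q' = (-0.7049, -0.4994, 0.5031, 0.0253)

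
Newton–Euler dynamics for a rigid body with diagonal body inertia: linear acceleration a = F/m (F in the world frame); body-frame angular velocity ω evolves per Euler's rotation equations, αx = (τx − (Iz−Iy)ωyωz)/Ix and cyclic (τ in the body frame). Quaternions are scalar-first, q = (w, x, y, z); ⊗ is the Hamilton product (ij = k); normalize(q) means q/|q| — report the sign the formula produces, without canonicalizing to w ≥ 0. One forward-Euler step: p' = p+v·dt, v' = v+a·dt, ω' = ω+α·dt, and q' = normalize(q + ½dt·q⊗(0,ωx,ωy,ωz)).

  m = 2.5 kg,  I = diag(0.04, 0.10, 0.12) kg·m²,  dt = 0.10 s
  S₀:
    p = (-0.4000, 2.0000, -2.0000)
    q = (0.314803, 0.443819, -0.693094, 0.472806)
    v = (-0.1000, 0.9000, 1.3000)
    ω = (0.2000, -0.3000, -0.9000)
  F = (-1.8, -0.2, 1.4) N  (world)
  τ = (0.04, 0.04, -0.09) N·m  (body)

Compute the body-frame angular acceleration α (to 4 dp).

gyro term ω×Iω = (0.0054, 0.0144, -0.0036)
angular accel α = (0.8650, 0.2560, -0.7200)

α = (0.8650, 0.2560, -0.7200)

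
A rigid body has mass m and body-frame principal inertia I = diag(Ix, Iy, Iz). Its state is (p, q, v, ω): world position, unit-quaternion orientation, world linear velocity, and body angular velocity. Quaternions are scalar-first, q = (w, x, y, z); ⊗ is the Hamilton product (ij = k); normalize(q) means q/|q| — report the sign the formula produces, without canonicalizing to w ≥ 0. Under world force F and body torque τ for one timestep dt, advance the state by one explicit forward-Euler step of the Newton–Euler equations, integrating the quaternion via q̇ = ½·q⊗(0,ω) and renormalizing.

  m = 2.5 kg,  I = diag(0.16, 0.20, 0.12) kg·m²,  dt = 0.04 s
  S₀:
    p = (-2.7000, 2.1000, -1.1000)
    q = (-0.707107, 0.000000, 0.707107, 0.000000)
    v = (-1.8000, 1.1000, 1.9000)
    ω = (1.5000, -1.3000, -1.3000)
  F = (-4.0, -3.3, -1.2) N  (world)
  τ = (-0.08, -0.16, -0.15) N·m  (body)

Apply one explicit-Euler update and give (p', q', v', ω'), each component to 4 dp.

gyro term ω×Iω = (-0.1352, -0.0780, -0.0780)
α = I⁻¹(τ − ω×Iω) = (0.3450, -0.4100, -0.6000)
ω' = ω + α·dt = (1.5138, -1.3164, -1.3240)
Hamilton product q⊗(0,ω) = (0.9192391, -1.9798996, 0.9192391, -0.1414214)
updated quaternion q' = (-0.6879, -0.0396, 0.7247, -0.0028)
a = (-1.6000, -1.3200, -0.4800)
p + v·dt = (-2.7720, 2.1440, -1.0240)
v + (F/m)dt = (-1.8640, 1.0472, 1.8808)

p' = (-2.7720, 2.1440, -1.0240)
q' = (-0.6879, -0.0396, 0.7247, -0.0028)
v' = (-1.8640, 1.0472, 1.8808)
ω' = (1.5138, -1.3164, -1.3240)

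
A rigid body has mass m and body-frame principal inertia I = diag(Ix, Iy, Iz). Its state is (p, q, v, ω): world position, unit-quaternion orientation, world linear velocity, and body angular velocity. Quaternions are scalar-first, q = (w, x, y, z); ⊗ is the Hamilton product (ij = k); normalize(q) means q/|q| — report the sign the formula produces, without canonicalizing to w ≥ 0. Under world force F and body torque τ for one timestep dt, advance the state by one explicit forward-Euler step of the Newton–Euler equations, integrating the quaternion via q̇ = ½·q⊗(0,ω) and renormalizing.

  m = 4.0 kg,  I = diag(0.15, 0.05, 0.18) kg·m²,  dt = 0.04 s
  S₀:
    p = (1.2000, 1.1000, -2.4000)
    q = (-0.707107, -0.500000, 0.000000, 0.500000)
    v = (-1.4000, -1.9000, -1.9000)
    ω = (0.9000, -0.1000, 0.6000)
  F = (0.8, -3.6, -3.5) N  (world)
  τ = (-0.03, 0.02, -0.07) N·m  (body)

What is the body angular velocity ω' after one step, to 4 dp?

ω' = (0.8941, -0.0710, 0.5824)

gyro term ω×Iω = (-0.0078, -0.0162, 0.0090)
(τ − ω×Iω)/I = (-0.1480, 0.7240, -0.4389)
ω + α·dt = (0.8941, -0.0710, 0.5824)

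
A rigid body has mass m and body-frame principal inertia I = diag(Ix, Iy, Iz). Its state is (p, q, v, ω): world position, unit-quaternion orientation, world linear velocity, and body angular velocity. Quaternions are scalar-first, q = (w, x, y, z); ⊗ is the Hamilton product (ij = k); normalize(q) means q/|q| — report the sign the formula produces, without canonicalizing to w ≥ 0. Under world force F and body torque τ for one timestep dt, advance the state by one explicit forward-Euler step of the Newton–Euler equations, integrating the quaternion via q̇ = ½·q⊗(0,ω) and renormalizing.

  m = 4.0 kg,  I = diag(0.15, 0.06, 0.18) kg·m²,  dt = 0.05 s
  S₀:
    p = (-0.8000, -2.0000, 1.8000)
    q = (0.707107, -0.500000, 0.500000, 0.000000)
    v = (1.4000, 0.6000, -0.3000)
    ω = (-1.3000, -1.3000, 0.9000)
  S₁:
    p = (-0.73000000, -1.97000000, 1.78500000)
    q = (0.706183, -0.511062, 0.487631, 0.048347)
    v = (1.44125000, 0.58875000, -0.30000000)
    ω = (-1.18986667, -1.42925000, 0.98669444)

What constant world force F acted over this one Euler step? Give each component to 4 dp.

Δv = v₁−v₀ = (0.04125000, -0.01125000, 0.00000000)
m·(v₁−v₀)/dt = (3.3000, -0.9000, 0.0000)

F = (3.3000, -0.9000, 0.0000)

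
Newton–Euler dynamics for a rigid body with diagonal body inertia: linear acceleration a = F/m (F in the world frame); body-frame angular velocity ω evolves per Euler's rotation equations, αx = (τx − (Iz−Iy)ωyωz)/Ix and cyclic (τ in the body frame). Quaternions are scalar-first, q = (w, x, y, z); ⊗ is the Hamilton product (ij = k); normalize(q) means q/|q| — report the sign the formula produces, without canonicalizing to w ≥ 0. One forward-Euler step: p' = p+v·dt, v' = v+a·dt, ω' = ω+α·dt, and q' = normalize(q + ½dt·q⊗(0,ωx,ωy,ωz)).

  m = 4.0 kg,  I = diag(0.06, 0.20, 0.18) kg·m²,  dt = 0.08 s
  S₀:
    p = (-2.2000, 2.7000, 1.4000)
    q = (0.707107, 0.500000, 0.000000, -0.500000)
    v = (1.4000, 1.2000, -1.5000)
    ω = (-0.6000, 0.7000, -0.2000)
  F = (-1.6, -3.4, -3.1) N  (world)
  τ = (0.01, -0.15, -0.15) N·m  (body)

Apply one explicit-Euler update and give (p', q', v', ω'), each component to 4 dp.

a = (-0.4000, -0.8500, -0.7750)
new position p' = (-2.0880, 2.7960, 1.2800)
v + (F/m)dt = (1.3680, 1.1320, -1.5620)
α = I⁻¹(τ − ω×Iω) = (0.1200, -0.6780, -0.5067)
new body rate ω' = (-0.5904, 0.6458, -0.2405)
q⊗(0,ω) = (0.2000000, -0.0742642, 0.8949749, 0.2085786)
updated quaternion q' = (0.7146, 0.4967, 0.0358, -0.4913)

p' = (-2.0880, 2.7960, 1.2800)
q' = (0.7146, 0.4967, 0.0358, -0.4913)
v' = (1.3680, 1.1320, -1.5620)
ω' = (-0.5904, 0.6458, -0.2405)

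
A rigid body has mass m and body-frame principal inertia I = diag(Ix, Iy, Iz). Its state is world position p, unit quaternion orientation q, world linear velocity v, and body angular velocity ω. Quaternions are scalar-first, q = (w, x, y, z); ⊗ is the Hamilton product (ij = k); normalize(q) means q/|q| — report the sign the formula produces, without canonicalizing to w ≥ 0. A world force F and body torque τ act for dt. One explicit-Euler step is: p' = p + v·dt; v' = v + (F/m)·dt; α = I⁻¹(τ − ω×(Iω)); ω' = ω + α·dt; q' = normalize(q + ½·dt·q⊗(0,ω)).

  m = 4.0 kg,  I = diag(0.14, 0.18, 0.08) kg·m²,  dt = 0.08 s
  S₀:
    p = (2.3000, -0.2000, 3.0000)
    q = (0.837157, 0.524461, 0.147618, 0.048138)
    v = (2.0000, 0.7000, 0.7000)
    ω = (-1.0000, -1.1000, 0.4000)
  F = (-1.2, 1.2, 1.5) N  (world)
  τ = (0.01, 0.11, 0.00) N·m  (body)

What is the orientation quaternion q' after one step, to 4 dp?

2q̇ = q⊗(0,ω) = (0.6675856, -0.7251580, -1.1787951, -0.0944263)
q + ½dt·q⊗(0,ω), renormalized = (0.8622, 0.4945, 0.1003, 0.0443)

q' = (0.8622, 0.4945, 0.1003, 0.0443)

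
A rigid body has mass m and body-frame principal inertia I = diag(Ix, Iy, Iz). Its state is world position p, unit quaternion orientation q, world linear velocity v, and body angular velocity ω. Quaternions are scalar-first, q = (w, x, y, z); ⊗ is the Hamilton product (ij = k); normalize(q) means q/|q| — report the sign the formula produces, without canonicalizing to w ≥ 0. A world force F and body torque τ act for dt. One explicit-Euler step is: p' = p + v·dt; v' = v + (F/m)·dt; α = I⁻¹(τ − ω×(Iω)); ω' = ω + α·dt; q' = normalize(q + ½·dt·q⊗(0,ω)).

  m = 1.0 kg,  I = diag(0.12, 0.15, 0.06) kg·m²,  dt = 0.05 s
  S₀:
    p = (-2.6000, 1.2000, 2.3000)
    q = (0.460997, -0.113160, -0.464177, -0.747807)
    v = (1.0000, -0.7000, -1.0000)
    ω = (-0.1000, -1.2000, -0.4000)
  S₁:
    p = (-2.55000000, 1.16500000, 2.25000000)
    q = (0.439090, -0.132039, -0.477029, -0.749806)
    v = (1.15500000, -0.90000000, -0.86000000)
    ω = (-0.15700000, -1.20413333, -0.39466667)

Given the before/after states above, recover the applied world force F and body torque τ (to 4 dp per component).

ω₁ − ω₀ = (-0.05700000, -0.00413333, 0.00533333)
ω₀×(Iω₀) = (-0.0432, 0.0024, 0.0036)
applied torque τ = (-0.1800, -0.0100, 0.0100)
v₁ − v₀ = (0.15500000, -0.20000000, 0.14000000)
F = m·Δv/dt = (3.1000, -4.0000, 2.8000)

F = (3.1000, -4.0000, 2.8000)
τ = (-0.1800, -0.0100, 0.0100)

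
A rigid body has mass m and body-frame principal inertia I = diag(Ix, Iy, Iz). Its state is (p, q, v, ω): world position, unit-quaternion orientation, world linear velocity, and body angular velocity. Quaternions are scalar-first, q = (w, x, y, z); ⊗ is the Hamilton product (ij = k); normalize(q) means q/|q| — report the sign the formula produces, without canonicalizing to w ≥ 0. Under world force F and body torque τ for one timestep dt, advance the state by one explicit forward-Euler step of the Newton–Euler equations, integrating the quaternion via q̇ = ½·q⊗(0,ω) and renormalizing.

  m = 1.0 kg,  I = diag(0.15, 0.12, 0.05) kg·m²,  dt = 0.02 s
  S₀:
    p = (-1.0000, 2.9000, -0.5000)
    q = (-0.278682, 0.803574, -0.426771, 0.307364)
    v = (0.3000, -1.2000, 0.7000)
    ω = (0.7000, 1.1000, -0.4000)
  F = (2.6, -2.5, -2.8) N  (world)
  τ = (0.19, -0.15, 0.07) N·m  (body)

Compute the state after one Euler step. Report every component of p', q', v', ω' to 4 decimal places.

α = I⁻¹(τ − ω×Iω) = (1.0613, -1.0167, 1.8620)
ω + α·dt = (0.7212, 1.0797, -0.3628)
2q̇ = q⊗(0,ω) = (0.0298919, -0.3624694, 0.2300342, 1.2941439)
updated quaternion q' = (-0.2784, 0.7999, -0.4244, 0.3203)
a = F/m = (2.6000, -2.5000, -2.8000)
p' = p + v·dt = (-0.9940, 2.8760, -0.4860)
v' = v + a·dt = (0.3520, -1.2500, 0.6440)

p' = (-0.9940, 2.8760, -0.4860)
q' = (-0.2784, 0.7999, -0.4244, 0.3203)
v' = (0.3520, -1.2500, 0.6440)
ω' = (0.7212, 1.0797, -0.3628)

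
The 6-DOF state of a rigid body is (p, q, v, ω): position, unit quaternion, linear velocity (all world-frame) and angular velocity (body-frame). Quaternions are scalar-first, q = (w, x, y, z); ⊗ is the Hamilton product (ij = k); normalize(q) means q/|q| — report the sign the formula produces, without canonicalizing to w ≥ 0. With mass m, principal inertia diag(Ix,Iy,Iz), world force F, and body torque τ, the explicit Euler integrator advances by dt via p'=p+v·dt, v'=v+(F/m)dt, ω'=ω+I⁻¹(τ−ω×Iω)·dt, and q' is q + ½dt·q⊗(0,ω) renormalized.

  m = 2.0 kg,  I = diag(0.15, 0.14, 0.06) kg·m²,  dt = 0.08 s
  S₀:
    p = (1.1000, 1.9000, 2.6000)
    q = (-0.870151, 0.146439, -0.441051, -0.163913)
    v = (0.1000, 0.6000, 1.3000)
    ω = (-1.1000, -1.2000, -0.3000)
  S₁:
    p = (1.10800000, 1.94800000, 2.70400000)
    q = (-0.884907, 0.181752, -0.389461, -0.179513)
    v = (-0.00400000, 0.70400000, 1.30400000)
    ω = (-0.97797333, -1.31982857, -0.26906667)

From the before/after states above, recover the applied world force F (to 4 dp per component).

Δv = v₁−v₀ = (-0.10400000, 0.10400000, 0.00400000)
m·(v₁−v₀)/dt = (-2.6000, 2.6000, 0.1000)

F = (-2.6000, 2.6000, 0.1000)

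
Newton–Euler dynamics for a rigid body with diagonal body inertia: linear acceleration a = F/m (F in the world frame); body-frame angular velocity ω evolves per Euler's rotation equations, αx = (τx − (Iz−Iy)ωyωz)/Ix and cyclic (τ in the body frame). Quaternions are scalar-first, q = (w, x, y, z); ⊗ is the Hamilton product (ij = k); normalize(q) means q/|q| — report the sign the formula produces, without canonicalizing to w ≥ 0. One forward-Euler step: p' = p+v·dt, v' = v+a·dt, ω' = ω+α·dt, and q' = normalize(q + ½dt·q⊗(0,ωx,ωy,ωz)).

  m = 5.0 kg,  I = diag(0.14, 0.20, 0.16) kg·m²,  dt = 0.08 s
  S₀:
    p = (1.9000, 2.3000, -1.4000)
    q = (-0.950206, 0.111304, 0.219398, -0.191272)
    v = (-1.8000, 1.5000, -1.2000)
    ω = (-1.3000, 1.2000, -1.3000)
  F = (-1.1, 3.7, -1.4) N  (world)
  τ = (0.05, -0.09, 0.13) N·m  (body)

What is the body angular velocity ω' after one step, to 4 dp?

precession coupling ω×(Iω) = (0.0624, -0.0338, -0.0936)
α = I⁻¹(τ − ω×Iω) = (-0.0886, -0.2810, 1.3975)
new body rate ω' = (-1.3071, 1.1775, -1.1882)

ω' = (-1.3071, 1.1775, -1.1882)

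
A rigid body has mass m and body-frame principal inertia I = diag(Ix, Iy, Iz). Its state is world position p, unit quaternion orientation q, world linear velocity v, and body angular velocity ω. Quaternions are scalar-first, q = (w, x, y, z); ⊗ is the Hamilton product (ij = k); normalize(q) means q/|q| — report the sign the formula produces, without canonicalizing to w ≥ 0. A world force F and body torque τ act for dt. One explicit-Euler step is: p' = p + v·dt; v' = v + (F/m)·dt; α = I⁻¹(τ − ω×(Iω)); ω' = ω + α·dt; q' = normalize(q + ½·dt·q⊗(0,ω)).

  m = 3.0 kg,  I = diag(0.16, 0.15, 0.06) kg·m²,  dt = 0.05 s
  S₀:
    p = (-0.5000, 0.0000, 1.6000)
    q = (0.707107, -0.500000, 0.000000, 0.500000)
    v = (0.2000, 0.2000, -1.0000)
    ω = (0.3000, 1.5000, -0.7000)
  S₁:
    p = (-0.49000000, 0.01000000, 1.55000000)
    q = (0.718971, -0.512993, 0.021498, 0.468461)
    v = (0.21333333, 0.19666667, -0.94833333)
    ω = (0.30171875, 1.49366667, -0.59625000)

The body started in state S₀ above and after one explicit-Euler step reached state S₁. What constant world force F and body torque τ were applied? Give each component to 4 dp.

F = (0.8000, -0.2000, 3.1000)
τ = (0.1000, -0.0400, 0.1200)

ω₁ − ω₀ = (0.00171875, -0.00633333, 0.10375000)
gyro term ω₀×Iω₀ = (0.0945, -0.0210, -0.0045)
I·α + gyro = (0.1000, -0.0400, 0.1200)
v₁ − v₀ = (0.01333333, -0.00333333, 0.05166667)
m·(v₁−v₀)/dt = (0.8000, -0.2000, 3.1000)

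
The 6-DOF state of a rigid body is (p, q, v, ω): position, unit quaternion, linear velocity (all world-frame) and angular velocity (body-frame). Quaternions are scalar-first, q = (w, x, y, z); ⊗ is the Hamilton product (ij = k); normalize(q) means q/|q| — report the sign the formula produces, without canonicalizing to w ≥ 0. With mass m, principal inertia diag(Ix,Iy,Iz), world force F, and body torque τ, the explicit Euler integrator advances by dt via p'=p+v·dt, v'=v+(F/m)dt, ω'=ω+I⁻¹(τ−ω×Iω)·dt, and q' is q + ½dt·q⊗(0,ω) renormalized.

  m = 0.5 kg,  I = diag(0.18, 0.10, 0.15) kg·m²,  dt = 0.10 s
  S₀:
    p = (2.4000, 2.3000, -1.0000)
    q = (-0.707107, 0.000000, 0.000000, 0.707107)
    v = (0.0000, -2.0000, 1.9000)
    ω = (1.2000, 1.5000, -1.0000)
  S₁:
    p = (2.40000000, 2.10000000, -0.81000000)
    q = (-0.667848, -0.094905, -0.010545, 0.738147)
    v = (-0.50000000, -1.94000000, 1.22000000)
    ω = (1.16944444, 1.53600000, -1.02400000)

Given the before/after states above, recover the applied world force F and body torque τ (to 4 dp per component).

velocity change Δv = (-0.50000000, 0.06000000, -0.68000000)
m·(v₁−v₀)/dt = (-2.5000, 0.3000, -3.4000)
rate change Δω = (-0.03055556, 0.03600000, -0.02400000)
gyro term ω₀×Iω₀ = (-0.0750, -0.0360, -0.1440)
applied torque τ = (-0.1300, 0.0000, -0.1800)

F = (-2.5000, 0.3000, -3.4000)
τ = (-0.1300, 0.0000, -0.1800)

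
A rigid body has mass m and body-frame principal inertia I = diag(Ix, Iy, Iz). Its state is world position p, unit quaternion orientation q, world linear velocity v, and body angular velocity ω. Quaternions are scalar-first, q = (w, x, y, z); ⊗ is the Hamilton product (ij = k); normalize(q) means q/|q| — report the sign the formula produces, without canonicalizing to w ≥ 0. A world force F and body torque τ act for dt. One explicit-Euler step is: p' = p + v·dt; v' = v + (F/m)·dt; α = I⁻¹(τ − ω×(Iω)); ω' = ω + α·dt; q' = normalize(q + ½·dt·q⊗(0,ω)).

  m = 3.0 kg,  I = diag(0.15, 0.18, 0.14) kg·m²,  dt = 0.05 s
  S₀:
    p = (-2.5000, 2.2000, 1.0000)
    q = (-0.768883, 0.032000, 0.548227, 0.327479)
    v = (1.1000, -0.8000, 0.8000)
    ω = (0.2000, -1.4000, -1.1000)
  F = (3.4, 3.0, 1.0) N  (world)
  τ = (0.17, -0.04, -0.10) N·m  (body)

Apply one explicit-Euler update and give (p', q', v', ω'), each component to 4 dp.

p + v·dt = (-2.4450, 2.1600, 1.0400)
new velocity v' = (1.1567, -0.7500, 0.8167)
gyro term ω×Iω = (-0.0616, -0.0022, -0.0084)
(τ − ω×Iω)/I = (1.5440, -0.2100, -0.6543)
new body rate ω' = (0.2772, -1.4105, -1.1327)
2q̇ = q⊗(0,ω) = (1.1213447, -0.2983557, 1.1771320, 0.6913259)
updated quaternion q' = (-0.7401, 0.0245, 0.5771, 0.3444)

p' = (-2.4450, 2.1600, 1.0400)
q' = (-0.7401, 0.0245, 0.5771, 0.3444)
v' = (1.1567, -0.7500, 0.8167)
ω' = (0.2772, -1.4105, -1.1327)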